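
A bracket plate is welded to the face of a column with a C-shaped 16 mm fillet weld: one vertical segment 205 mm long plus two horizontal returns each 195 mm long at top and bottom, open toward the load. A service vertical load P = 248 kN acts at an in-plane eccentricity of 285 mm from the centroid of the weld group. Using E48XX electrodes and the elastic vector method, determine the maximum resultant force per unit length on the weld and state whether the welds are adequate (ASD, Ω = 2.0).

f_max ≈ 1950 N/mm; NOT adequate

E48XX → F_EXX = 480 MPa.
Total weld length L_w = 595 mm. Treat welds as unit-width lines.
Centroid: x̄ = 2×195×97.5 / 595 = 63.91 mm from the vertical weld.
Polar moment about centroid: J = I_x + I_y = [205³/12 + 2×195×102.5²] + [205×63.91² + 2(195³/12 + 195×33.59²)] = 7329000 mm³.
Direct shear f_v = P/L_w = 248×10³ / 595 = 416.8 N/mm (vertical).
Torsion M = P·e = 248×10³ × 285 = 70680000 N·mm.
Critical point at (x, y) = (131.1, 102.5) from centroid. f_tx = M·y/J = 988.6 N/mm; f_ty = M·x/J = 1264 N/mm.
Resultant f_max = √[f_tx² + (f_v + f_ty)²] = √[988.6² + (416.8 + 1264)²] = 1950 N/mm.
Capacity per unit length: r_n/Ω = (1/2.0) × 0.6 × 480 × (0.707 × 16) = 1629 N/mm.
1950 > 1629 → NOT adequate.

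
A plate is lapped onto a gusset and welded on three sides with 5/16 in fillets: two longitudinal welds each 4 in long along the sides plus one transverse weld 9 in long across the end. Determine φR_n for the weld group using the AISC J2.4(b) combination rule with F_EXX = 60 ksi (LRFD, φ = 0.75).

t_e = 0.707 × 0.3125 = 0.2209 in.
R_nwl = 0.6 × 60 × 0.2209 × 8 = 63.63 kip (longitudinal, 2 welds).
R_nwt = 0.6 × 60 × 0.2209 × 9 = 71.58 kip (transverse, base value).
(i) R_nwl + R_nwt = 135.2 kip; (ii) 0.85 R_nwl + 1.5 R_nwt = 161.5 kip.
R_n = max = 161.5 kip [governs: (ii)]; φR_n = 121.1 kip.

φR_n ≈ 121 kip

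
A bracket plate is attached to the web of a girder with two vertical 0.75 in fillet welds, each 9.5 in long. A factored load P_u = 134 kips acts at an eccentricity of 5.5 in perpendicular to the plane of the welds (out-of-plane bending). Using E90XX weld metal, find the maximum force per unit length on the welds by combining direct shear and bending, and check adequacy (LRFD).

f_max ≈ 25.5 kip/in; NOT adequate

E90XX → F_EXX = 90 ksi.
L_w = 2 × 9.5 = 19 in; section modulus (unit throat) S = 2 × L²/6 = 30.08 in².
Direct shear f_v = P/L_w = 134/19 = 7.053 kip/in.
Moment M = P × e = 134 × 5.5 = 737 kip·in; bending f_b = M/S = 24.5 kip/in.
f_max = √(f_v² + f_b²) = √(7.053² + 24.5²) = 25.49 kip/in.
φr_n = 0.75 × 0.6 × 90 × (0.707 × 0.75) = 21.48 kip/in → NOT adequate.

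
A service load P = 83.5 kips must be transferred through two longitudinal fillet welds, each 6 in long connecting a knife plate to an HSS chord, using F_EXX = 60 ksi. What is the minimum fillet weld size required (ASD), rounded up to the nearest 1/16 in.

Total weld length L = 12 in.
Required throat t_e = P × Ω / (0.6 F_EXX × L) = 83.5 × 2.0 / (0.6 × 60 × 12) = 0.3866 in.
Required leg w = t_e / 0.707 = 0.5468 in → use 9/16 in.

w = 9/16 in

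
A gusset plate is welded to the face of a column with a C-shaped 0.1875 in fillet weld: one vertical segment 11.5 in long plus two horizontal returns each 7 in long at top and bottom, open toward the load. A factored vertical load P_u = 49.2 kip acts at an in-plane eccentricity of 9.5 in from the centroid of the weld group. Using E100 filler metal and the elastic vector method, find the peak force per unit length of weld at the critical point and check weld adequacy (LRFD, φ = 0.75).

E100XX → F_EXX = 100 ksi.
Total weld length L_w = 25.5 in. Treat welds as unit-width lines.
Centroid: x̄ = 2×7×3.5 / 25.5 = 1.922 in from the vertical weld.
Polar moment about centroid: J = I_x + I_y = [11.5³/12 + 2×7×5.75²] + [11.5×1.922² + 2(7³/12 + 7×1.578²)] = 724.1 in³.
Direct shear f_v = P/L_w = 49.2 / 25.5 = 1.929 kip/in (vertical).
Torsion M = P·e = 49.2 × 9.5 = 467.4 kip·in.
Critical point at (x, y) = (5.078, 5.75) from centroid. f_tx = M·y/J = 3.711 kip/in; f_ty = M·x/J = 3.278 kip/in.
Resultant f_max = √[f_tx² + (f_v + f_ty)²] = √[3.711² + (1.929 + 3.278)²] = 6.395 kip/in.
Capacity per unit length: φr_n = 0.75 × 0.6 × 100 × (0.707 × 0.1875) = 5.965 kip/in.
6.395 > 5.965 → NOT adequate.

f_max ≈ 6.39 kip/in; NOT adequate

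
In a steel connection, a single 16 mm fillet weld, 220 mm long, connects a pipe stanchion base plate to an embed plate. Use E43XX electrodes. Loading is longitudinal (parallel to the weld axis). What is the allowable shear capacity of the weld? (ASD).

E43XX → F_EXX = 430 MPa.
Effective throat t_e = 0.707 × 16 = 11.31 mm.
Total length L = 220 mm; A_we = 11.31 × 220 = 2489 mm².
F_nw = 0.6 F_EXX = 0.6 × 430 = 258 MPa.
R_n = 258 × 2489 × 10⁻³ = 642.1 kN; R_n/Ω = 642.1/2.0 = 321 kN.

R_n/Ω ≈ 321 kN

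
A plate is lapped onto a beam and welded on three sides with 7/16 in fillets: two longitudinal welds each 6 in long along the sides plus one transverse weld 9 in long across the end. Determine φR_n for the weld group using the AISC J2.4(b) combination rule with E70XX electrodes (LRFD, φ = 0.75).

φR_n ≈ 231 kips

E70XX → F_EXX = 70 ksi.
t_e = 0.707 × 0.4375 = 0.3093 in.
R_nwl = 0.6 × 70 × 0.3093 × 12 = 155.9 kips (longitudinal, 2 welds).
R_nwt = 0.6 × 70 × 0.3093 × 9 = 116.9 kips (transverse, base value).
(i) R_nwl + R_nwt = 272.8 kips; (ii) 0.85 R_nwl + 1.5 R_nwt = 307.9 kips.
R_n = max = 307.9 kips [governs: (ii)]; φR_n = 230.9 kips.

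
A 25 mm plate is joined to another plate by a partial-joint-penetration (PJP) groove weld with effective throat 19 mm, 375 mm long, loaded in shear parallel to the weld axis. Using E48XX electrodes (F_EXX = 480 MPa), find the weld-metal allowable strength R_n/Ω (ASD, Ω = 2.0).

Effective throat (given) t_e = 19 mm.
A_we = 19 × 375 = 7125 mm².
F_nw = 0.6 F_EXX = 288 MPa.
R_n/Ω = (288 × 7125) / 2.0 × 10⁻³ = 1026 kN.

R_n/Ω ≈ 1030 kN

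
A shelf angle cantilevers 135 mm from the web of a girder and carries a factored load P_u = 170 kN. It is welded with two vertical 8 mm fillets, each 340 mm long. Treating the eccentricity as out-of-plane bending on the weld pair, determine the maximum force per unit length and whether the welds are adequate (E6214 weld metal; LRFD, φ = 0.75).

f_max ≈ 646 N/mm; adequate

E62XX → F_EXX = 620 MPa.
L_w = 2 × 340 = 680 mm; section modulus (unit throat) S = 2 × L²/6 = 38530 mm².
Direct shear f_v = P/L_w = 170×10³/680 = 250 N/mm.
Moment M = P × e = 170×10³ × 135 = 22950000 N·mm; bending f_b = M/S = 595.6 N/mm.
f_max = √(f_v² + f_b²) = √(250² + 595.6²) = 645.9 N/mm.
φr_n = 0.75 × 0.6 × 620 × (0.707 × 8) = 1578 N/mm → adequate.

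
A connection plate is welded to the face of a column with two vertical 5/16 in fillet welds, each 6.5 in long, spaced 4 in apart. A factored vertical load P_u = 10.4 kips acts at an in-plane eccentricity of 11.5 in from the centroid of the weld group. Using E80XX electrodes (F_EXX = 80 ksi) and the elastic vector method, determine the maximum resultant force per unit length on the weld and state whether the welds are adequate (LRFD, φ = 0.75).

f_max ≈ 5.13 kip/in; adequate

Total weld length L_w = 13 in. Treat welds as unit-width lines.
Polar moment about centroid: J = 2[d³/12 + d(b/2)²] = 2[6.5³/12 + 6.5×2²] = 97.77 in³.
Direct shear f_v = P/L_w = 10.4 / 13 = 0.8 kip/in (vertical).
Torsion M = P·e = 10.4 × 11.5 = 119.6 kip·in.
Critical point at (x, y) = (2, 3.25) from centroid. f_tx = M·y/J = 3.976 kip/in; f_ty = M·x/J = 2.447 kip/in.
Resultant f_max = √[f_tx² + (f_v + f_ty)²] = √[3.976² + (0.8 + 2.447)²] = 5.133 kip/in.
Capacity per unit length: φr_n = 0.75 × 0.6 × 80 × (0.707 × 0.3125) = 7.954 kip/in.
5.133 ≤ 7.954 → adequate.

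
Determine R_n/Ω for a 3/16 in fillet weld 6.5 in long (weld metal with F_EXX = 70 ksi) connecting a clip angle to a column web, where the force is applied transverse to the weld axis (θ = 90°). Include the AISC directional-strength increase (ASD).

R_n/Ω ≈ 27.1 kips

t_e = 0.707 × 0.1875 = 0.1326 in; A_we = 0.1326 × 6.5 = 0.8617 in².
Directional factor: 1.0 + 0.5 sin^1.5(90°) = 1.5.
F_nw = 0.6 × 70 × 1.5 = 63 ksi.
R_n/Ω = (63 × 0.8617) / 2.0 = 27.14 kips.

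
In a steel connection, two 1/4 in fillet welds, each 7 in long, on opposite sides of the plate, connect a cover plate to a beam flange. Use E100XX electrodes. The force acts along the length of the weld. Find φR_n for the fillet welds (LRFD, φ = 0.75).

φR_n ≈ 111 kip

E100XX → F_EXX = 100 ksi.
Effective throat t_e = 0.707 × 0.25 = 0.1767 in.
Total length L = 14 in; A_we = 0.1767 × 14 = 2.474 in².
F_nw = 0.6 F_EXX = 0.6 × 100 = 60 ksi.
φR_n = 0.75 × 60 × 2.474 = 111.4 kip.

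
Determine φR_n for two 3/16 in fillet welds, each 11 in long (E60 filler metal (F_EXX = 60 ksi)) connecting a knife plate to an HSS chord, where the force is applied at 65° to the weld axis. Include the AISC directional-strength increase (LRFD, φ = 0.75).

t_e = 0.707 × 0.1875 = 0.1326 in; A_we = 0.1326 × 22 = 2.916 in².
Directional factor: 1.0 + 0.5 sin^1.5(65°) = 1.431.
F_nw = 0.6 × 60 × 1.431 = 51.53 ksi.
φR_n = 0.75 × 51.53 × 2.916 = 112.7 kips.

φR_n ≈ 113 kips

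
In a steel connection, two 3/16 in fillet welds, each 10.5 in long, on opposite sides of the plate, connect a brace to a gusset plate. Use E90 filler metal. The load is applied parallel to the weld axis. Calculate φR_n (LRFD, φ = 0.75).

φR_n ≈ 113 kips

E90XX → F_EXX = 90 ksi.
Effective throat t_e = 0.707 × 0.1875 = 0.1326 in.
Total length L = 21 in; A_we = 0.1326 × 21 = 2.784 in².
F_nw = 0.6 F_EXX = 0.6 × 90 = 54 ksi.
φR_n = 0.75 × 54 × 2.784 = 112.7 kips.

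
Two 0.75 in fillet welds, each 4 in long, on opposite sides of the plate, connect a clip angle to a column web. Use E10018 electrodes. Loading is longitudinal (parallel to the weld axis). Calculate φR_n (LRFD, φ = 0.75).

E100XX → F_EXX = 100 ksi.
Effective throat t_e = 0.707 × 0.75 = 0.5302 in.
Total length L = 8 in; A_we = 0.5302 × 8 = 4.242 in².
F_nw = 0.6 F_EXX = 0.6 × 100 = 60 ksi.
φR_n = 0.75 × 60 × 4.242 = 190.9 kips.

φR_n ≈ 191 kips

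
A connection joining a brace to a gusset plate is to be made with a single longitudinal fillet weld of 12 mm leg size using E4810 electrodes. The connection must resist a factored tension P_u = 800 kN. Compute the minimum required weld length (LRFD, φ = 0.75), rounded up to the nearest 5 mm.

L = 440 mm

E48XX → F_EXX = 480 MPa.
Throat t_e = 0.707 × 12 = 8.484 mm.
φr_n = 0.75 × 0.6 × 480 × 8.484 × 10⁻³ = 1.833 kN/mm.
L_req = P_u / φr_n = 800 / 1.833 = 436.6 mm total.
Round up → use L = 440 mm.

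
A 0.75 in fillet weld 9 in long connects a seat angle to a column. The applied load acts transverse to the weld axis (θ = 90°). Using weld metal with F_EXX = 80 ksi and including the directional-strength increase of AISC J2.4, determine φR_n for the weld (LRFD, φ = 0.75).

t_e = 0.707 × 0.75 = 0.5302 in; A_we = 0.5302 × 9 = 4.772 in².
Directional factor: 1.0 + 0.5 sin^1.5(90°) = 1.5.
F_nw = 0.6 × 80 × 1.5 = 72 ksi.
φR_n = 0.75 × 72 × 4.772 = 257.7 kip.

φR_n ≈ 258 kip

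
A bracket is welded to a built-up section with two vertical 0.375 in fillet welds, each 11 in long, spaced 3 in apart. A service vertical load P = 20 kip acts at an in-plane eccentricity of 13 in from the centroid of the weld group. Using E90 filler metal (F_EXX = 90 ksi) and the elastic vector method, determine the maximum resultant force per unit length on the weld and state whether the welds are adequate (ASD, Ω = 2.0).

Total weld length L_w = 22 in. Treat welds as unit-width lines.
Polar moment about centroid: J = 2[d³/12 + d(b/2)²] = 2[11³/12 + 11×1.5²] = 271.3 in³.
Direct shear f_v = P/L_w = 20 / 22 = 0.9091 kip/in (vertical).
Torsion M = P·e = 20 × 13 = 260 kip·in.
Critical point at (x, y) = (1.5, 5.5) from centroid. f_tx = M·y/J = 5.27 kip/in; f_ty = M·x/J = 1.437 kip/in.
Resultant f_max = √[f_tx² + (f_v + f_ty)²] = √[5.27² + (0.9091 + 1.437)²] = 5.769 kip/in.
Capacity per unit length: r_n/Ω = (1/2.0) × 0.6 × 90 × (0.707 × 0.375) = 7.158 kip/in.
5.769 ≤ 7.158 → adequate.

f_max ≈ 5.77 kip/in; adequate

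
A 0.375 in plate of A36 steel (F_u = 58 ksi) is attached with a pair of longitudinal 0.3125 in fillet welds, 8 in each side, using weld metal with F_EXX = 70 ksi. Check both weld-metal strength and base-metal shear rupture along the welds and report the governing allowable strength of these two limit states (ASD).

t_e = 0.707 × 0.3125 = 0.2209 in; L = 16 in.
Weld metal: R_n/Ω = (1/2.0) × 0.6 × 70 × 0.2209 × 16 = 74.23 kip.
Base metal (shear rupture): R_n/Ω = (1/2.0) × 0.6 × 58 × 0.375 × 16 = 104.4 kip.
Governing: weld metal.

R_n/Ω ≈ 74.2 kip (weld metal governs)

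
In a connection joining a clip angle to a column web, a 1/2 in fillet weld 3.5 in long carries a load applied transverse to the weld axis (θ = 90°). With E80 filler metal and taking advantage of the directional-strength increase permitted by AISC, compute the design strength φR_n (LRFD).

E80XX → F_EXX = 80 ksi.
t_e = 0.707 × 0.5 = 0.3535 in; A_we = 0.3535 × 3.5 = 1.237 in².
Directional factor: 1.0 + 0.5 sin^1.5(90°) = 1.5.
F_nw = 0.6 × 80 × 1.5 = 72 ksi.
φR_n = 0.75 × 72 × 1.237 = 66.81 kip.

φR_n ≈ 66.8 kip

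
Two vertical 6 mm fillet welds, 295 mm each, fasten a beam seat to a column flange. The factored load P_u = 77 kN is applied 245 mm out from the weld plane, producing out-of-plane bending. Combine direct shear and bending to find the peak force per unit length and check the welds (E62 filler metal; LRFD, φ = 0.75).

E62XX → F_EXX = 620 MPa.
L_w = 2 × 295 = 590 mm; section modulus (unit throat) S = 2 × L²/6 = 29010 mm².
Direct shear f_v = P/L_w = 77×10³/590 = 130.5 N/mm.
Moment M = P × e = 77×10³ × 245 = 18865000 N·mm; bending f_b = M/S = 650.3 N/mm.
f_max = √(f_v² + f_b²) = √(130.5² + 650.3²) = 663.3 N/mm.
φr_n = 0.75 × 0.6 × 620 × (0.707 × 6) = 1184 N/mm → adequate.

f_max ≈ 663 N/mm; adequate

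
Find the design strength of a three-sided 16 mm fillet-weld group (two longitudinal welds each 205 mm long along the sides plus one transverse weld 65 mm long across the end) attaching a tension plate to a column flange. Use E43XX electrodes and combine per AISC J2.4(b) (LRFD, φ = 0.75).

E43XX → F_EXX = 430 MPa.
t_e = 0.707 × 16 = 11.31 mm.
R_nwl = 0.6 × 430 × 11.31 × 410 × 10⁻³ = 1197 kN (longitudinal, 2 welds).
R_nwt = 0.6 × 430 × 11.31 × 65 × 10⁻³ = 189.7 kN (transverse, base value).
(i) R_nwl + R_nwt = 1386 kN; (ii) 0.85 R_nwl + 1.5 R_nwt = 1302 kN.
R_n = max = 1386 kN [governs: (i)]; φR_n = 1040 kN.

φR_n ≈ 1040 kN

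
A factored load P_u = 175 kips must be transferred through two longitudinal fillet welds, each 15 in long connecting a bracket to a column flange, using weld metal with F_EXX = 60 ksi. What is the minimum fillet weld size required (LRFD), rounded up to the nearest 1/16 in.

Total weld length L = 30 in.
Required throat t_e = P_u / (φ × 0.6 F_EXX × L) = 175 / (0.75 × 0.6 × 60 × 30) = 0.216 in.
Required leg w = t_e / 0.707 = 0.3056 in → use 5/16 in.

w = 5/16 in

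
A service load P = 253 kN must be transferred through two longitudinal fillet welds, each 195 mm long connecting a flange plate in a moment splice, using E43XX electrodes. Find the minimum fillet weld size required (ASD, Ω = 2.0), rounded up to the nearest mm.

E43XX → F_EXX = 430 MPa.
Total weld length L = 390 mm.
Required throat t_e = P × Ω / (0.6 F_EXX × L) = 253 × 2.0 / (0.6 × 430 × 390 × 10⁻³) = 5.029 mm.
Required leg w = t_e / 0.707 = 7.113 mm → use 8 mm.

w = 8 mm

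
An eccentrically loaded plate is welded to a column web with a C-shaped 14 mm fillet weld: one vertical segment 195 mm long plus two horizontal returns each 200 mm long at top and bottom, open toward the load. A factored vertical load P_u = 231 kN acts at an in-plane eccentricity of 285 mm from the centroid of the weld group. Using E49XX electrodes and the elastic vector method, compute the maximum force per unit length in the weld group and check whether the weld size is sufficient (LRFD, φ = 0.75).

f_max ≈ 1860 N/mm; adequate

E49XX → F_EXX = 490 MPa.
Total weld length L_w = 595 mm. Treat welds as unit-width lines.
Centroid: x̄ = 2×200×100 / 595 = 67.23 mm from the vertical weld.
Polar moment about centroid: J = I_x + I_y = [195³/12 + 2×200×97.5²] + [195×67.23² + 2(200³/12 + 200×32.77²)] = 7065000 mm³.
Direct shear f_v = P/L_w = 231×10³ / 595 = 388.2 N/mm (vertical).
Torsion M = P·e = 231×10³ × 285 = 65835000 N·mm.
Critical point at (x, y) = (132.8, 97.5) from centroid. f_tx = M·y/J = 908.6 N/mm; f_ty = M·x/J = 1237 N/mm.
Resultant f_max = √[f_tx² + (f_v + f_ty)²] = √[908.6² + (388.2 + 1237)²] = 1862 N/mm.
Capacity per unit length: φr_n = 0.75 × 0.6 × 490 × (0.707 × 14) = 2183 N/mm.
1862 ≤ 2183 → adequate.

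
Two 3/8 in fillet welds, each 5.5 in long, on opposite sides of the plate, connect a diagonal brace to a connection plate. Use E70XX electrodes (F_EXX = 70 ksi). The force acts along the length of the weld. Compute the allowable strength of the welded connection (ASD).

R_n/Ω ≈ 61.2 kip

Effective throat t_e = 0.707 × 0.375 = 0.2651 in.
Total length L = 11 in; A_we = 0.2651 × 11 = 2.916 in².
F_nw = 0.6 F_EXX = 0.6 × 70 = 42 ksi.
R_n = 42 × 2.916 = 122.5 kip; R_n/Ω = 122.5/2.0 = 61.24 kip.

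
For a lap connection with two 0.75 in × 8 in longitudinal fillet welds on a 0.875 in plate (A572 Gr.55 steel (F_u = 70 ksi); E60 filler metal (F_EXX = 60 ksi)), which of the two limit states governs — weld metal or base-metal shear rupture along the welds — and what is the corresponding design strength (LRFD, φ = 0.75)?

t_e = 0.707 × 0.75 = 0.5302 in; L = 16 in.
Weld metal: φR_n = 0.75 × 0.6 × 60 × 0.5302 × 16 = 229.1 kips.
Base metal (shear rupture): φR_n = 0.75 × 0.6 × 70 × 0.875 × 16 = 441 kips.
Governing: weld metal.

φR_n ≈ 229 kips (weld metal governs)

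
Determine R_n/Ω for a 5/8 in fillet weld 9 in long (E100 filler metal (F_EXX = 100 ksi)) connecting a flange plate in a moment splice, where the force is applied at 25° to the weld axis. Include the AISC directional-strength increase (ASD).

R_n/Ω ≈ 136 kips

t_e = 0.707 × 0.625 = 0.4419 in; A_we = 0.4419 × 9 = 3.977 in².
Directional factor: 1.0 + 0.5 sin^1.5(25°) = 1.137.
F_nw = 0.6 × 100 × 1.137 = 68.24 ksi.
R_n/Ω = (68.24 × 3.977) / 2.0 = 135.7 kips.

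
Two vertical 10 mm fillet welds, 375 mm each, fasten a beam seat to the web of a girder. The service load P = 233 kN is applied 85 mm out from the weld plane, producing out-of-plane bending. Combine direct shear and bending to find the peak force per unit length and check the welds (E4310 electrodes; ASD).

E43XX → F_EXX = 430 MPa.
L_w = 2 × 375 = 750 mm; section modulus (unit throat) S = 2 × L²/6 = 46880 mm².
Direct shear f_v = P/L_w = 233×10³/750 = 310.7 N/mm.
Moment M = P × e = 233×10³ × 85 = 19805000 N·mm; bending f_b = M/S = 422.5 N/mm.
f_max = √(f_v² + f_b²) = √(310.7² + 422.5²) = 524.4 N/mm.
r_n/Ω = (1/2.0) × 0.6 × 430 × (0.707 × 10) = 912 N/mm → adequate.

f_max ≈ 524 N/mm; adequate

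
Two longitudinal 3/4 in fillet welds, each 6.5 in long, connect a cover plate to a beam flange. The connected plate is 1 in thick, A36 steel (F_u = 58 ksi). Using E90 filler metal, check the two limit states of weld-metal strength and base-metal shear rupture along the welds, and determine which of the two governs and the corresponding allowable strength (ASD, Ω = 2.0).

E90XX → F_EXX = 90 ksi.
t_e = 0.707 × 0.75 = 0.5302 in; L = 13 in.
Weld metal: R_n/Ω = (1/2.0) × 0.6 × 90 × 0.5302 × 13 = 186.1 kips.
Base metal (shear rupture): R_n/Ω = (1/2.0) × 0.6 × 58 × 1 × 13 = 226.2 kips.
Governing: weld metal.

R_n/Ω ≈ 186 kips (weld metal governs)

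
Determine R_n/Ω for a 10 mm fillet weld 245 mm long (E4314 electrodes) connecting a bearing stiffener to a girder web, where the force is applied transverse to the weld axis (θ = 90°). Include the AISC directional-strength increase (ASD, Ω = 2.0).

R_n/Ω ≈ 335 kN

E43XX → F_EXX = 430 MPa.
t_e = 0.707 × 10 = 7.07 mm; A_we = 7.07 × 245 = 1732 mm².
Directional factor: 1.0 + 0.5 sin^1.5(90°) = 1.5.
F_nw = 0.6 × 430 × 1.5 = 387 MPa.
R_n/Ω = (387 × 1732) / 2.0 × 10⁻³ = 335.2 kN.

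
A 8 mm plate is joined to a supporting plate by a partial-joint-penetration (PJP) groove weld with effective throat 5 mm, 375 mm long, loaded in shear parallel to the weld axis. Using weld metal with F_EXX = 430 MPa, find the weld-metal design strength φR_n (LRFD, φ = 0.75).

φR_n ≈ 363 kN

Effective throat (given) t_e = 5 mm.
A_we = 5 × 375 = 1875 mm².
F_nw = 0.6 F_EXX = 258 MPa.
φR_n = 0.75 × 258 × 1875 × 10⁻³ = 362.8 kN.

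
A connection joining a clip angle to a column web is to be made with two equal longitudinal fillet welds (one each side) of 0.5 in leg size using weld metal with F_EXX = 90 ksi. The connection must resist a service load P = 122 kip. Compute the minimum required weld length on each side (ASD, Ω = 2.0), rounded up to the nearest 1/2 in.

Throat t_e = 0.707 × 0.5 = 0.3535 in.
r_n/Ω = (0.6 × 90 × 0.3535) / 2.0 = 9.544 kip/in.
L_req = P / (r_n/Ω) = 122 / 9.544 = 12.78 in total.
Per side: 12.78 / 2 = 6.391 in.
Round up → use L = 6.5 in on each side.

L = 6.5 in on each side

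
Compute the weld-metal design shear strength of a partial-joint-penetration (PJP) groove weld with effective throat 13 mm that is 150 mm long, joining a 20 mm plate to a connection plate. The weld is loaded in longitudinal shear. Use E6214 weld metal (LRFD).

E62XX → F_EXX = 620 MPa.
Effective throat (given) t_e = 13 mm.
A_we = 13 × 150 = 1950 mm².
F_nw = 0.6 F_EXX = 372 MPa.
φR_n = 0.75 × 372 × 1950 × 10⁻³ = 544 kN.

φR_n ≈ 544 kN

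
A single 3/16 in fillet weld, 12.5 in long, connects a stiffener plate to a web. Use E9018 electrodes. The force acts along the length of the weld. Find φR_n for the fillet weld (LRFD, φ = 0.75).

φR_n ≈ 67.1 kips

E90XX → F_EXX = 90 ksi.
Effective throat t_e = 0.707 × 0.1875 = 0.1326 in.
Total length L = 12.5 in; A_we = 0.1326 × 12.5 = 1.657 in².
F_nw = 0.6 F_EXX = 0.6 × 90 = 54 ksi.
φR_n = 0.75 × 54 × 1.657 = 67.11 kips.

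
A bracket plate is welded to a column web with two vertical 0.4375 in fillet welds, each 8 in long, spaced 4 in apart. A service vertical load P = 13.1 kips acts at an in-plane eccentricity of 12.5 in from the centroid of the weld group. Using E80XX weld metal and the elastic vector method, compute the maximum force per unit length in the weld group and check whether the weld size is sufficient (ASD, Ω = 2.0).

f_max ≈ 5.32 kip/in; adequate

E80XX → F_EXX = 80 ksi.
Total weld length L_w = 16 in. Treat welds as unit-width lines.
Polar moment about centroid: J = 2[d³/12 + d(b/2)²] = 2[8³/12 + 8×2²] = 149.3 in³.
Direct shear f_v = P/L_w = 13.1 / 16 = 0.8187 kip/in (vertical).
Torsion M = P·e = 13.1 × 12.5 = 163.75 kip·in.
Critical point at (x, y) = (2, 4) from centroid. f_tx = M·y/J = 4.386 kip/in; f_ty = M·x/J = 2.193 kip/in.
Resultant f_max = √[f_tx² + (f_v + f_ty)²] = √[4.386² + (0.8187 + 2.193)²] = 5.321 kip/in.
Capacity per unit length: r_n/Ω = (1/2.0) × 0.6 × 80 × (0.707 × 0.4375) = 7.423 kip/in.
5.321 ≤ 7.423 → adequate.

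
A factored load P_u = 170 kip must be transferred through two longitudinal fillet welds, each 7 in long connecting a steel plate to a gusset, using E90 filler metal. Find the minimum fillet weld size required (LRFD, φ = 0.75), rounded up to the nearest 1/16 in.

E90XX → F_EXX = 90 ksi.
Total weld length L = 14 in.
Required throat t_e = P_u / (φ × 0.6 F_EXX × L) = 170 / (0.75 × 0.6 × 90 × 14) = 0.2998 in.
Required leg w = t_e / 0.707 = 0.4241 in → use 7/16 in.

w = 7/16 in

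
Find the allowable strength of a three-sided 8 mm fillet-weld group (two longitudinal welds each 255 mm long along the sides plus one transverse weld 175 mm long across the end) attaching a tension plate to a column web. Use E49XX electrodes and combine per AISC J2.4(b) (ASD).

E49XX → F_EXX = 490 MPa.
t_e = 0.707 × 8 = 5.656 mm.
R_nwl = 0.6 × 490 × 5.656 × 510 × 10⁻³ = 848.1 kN (longitudinal, 2 welds).
R_nwt = 0.6 × 490 × 5.656 × 175 × 10⁻³ = 291 kN (transverse, base value).
(i) R_nwl + R_nwt = 1139 kN; (ii) 0.85 R_nwl + 1.5 R_nwt = 1157 kN.
R_n = max = 1157 kN [governs: (ii)]; R_n/Ω = 578.7 kN.

R_n/Ω ≈ 579 kN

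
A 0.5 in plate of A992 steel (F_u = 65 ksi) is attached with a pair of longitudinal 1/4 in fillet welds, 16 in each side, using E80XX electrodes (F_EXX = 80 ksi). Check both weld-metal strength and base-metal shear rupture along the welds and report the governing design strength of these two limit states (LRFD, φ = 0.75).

φR_n ≈ 204 kips (weld metal governs)

t_e = 0.707 × 0.25 = 0.1767 in; L = 32 in.
Weld metal: φR_n = 0.75 × 0.6 × 80 × 0.1767 × 32 = 203.6 kips.
Base metal (shear rupture): φR_n = 0.75 × 0.6 × 65 × 0.5 × 32 = 468 kips.
Governing: weld metal.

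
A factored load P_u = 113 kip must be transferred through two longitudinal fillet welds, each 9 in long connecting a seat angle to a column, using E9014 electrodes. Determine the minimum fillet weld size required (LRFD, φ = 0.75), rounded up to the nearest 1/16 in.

w = 1/4 in

E90XX → F_EXX = 90 ksi.
Total weld length L = 18 in.
Required throat t_e = P_u / (φ × 0.6 F_EXX × L) = 113 / (0.75 × 0.6 × 90 × 18) = 0.155 in.
Required leg w = t_e / 0.707 = 0.2192 in → use 1/4 in.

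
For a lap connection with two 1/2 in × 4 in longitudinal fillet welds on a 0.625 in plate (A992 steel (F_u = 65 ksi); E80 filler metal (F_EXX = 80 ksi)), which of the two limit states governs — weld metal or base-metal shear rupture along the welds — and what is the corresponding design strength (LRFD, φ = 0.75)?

φR_n ≈ 102 kips (weld metal governs)

t_e = 0.707 × 0.5 = 0.3535 in; L = 8 in.
Weld metal: φR_n = 0.75 × 0.6 × 80 × 0.3535 × 8 = 101.8 kips.
Base metal (shear rupture): φR_n = 0.75 × 0.6 × 65 × 0.625 × 8 = 146.2 kips.
Governing: weld metal.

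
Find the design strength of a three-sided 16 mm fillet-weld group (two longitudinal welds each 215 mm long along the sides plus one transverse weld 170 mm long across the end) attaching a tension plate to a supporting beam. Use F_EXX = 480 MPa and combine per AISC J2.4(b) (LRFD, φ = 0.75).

t_e = 0.707 × 16 = 11.31 mm.
R_nwl = 0.6 × 480 × 11.31 × 430 × 10⁻³ = 1401 kN (longitudinal, 2 welds).
R_nwt = 0.6 × 480 × 11.31 × 170 × 10⁻³ = 553.8 kN (transverse, base value).
(i) R_nwl + R_nwt = 1955 kN; (ii) 0.85 R_nwl + 1.5 R_nwt = 2021 kN.
R_n = max = 2021 kN [governs: (ii)]; φR_n = 1516 kN.

φR_n ≈ 1520 kN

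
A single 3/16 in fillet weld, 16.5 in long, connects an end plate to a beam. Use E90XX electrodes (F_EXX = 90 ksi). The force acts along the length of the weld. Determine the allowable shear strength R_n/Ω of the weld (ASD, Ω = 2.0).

R_n/Ω ≈ 59.1 kip

Effective throat t_e = 0.707 × 0.1875 = 0.1326 in.
Total length L = 16.5 in; A_we = 0.1326 × 16.5 = 2.187 in².
F_nw = 0.6 F_EXX = 0.6 × 90 = 54 ksi.
R_n = 54 × 2.187 = 118.1 kip; R_n/Ω = 118.1/2.0 = 59.06 kip.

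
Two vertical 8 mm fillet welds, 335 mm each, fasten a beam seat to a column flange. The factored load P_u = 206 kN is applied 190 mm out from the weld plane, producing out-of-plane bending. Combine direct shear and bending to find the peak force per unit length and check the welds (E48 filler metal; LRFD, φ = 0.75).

E48XX → F_EXX = 480 MPa.
L_w = 2 × 335 = 670 mm; section modulus (unit throat) S = 2 × L²/6 = 37410 mm².
Direct shear f_v = P/L_w = 206×10³/670 = 307.5 N/mm.
Moment M = P × e = 206×10³ × 190 = 39140000 N·mm; bending f_b = M/S = 1046 N/mm.
f_max = √(f_v² + f_b²) = √(307.5² + 1046²) = 1091 N/mm.
φr_n = 0.75 × 0.6 × 480 × (0.707 × 8) = 1222 N/mm → adequate.

f_max ≈ 1090 N/mm; adequate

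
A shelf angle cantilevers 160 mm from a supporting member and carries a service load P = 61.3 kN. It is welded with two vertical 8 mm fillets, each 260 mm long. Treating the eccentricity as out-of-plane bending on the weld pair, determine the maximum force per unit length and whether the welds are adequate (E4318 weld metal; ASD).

f_max ≈ 451 N/mm; adequate

E43XX → F_EXX = 430 MPa.
L_w = 2 × 260 = 520 mm; section modulus (unit throat) S = 2 × L²/6 = 22530 mm².
Direct shear f_v = P/L_w = 61.3×10³/520 = 117.9 N/mm.
Moment M = P × e = 61.3×10³ × 160 = 9808000 N·mm; bending f_b = M/S = 435.3 N/mm.
f_max = √(f_v² + f_b²) = √(117.9² + 435.3²) = 450.9 N/mm.
r_n/Ω = (1/2.0) × 0.6 × 430 × (0.707 × 8) = 729.6 N/mm → adequate.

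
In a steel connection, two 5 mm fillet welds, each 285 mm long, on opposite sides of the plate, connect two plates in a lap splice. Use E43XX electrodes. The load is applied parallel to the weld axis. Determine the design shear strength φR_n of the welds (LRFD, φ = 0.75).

E43XX → F_EXX = 430 MPa.
Effective throat t_e = 0.707 × 5 = 3.535 mm.
Total length L = 570 mm; A_we = 3.535 × 570 = 2015 mm².
F_nw = 0.6 F_EXX = 0.6 × 430 = 258 MPa.
φR_n = 0.75 × 258 × 2015 × 10⁻³ = 389.9 kN.

φR_n ≈ 390 kN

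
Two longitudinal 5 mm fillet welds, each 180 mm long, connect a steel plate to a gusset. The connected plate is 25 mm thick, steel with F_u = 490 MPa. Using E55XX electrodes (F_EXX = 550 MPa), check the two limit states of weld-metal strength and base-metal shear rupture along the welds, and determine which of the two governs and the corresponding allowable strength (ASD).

t_e = 0.707 × 5 = 3.535 mm; L = 360 mm.
Weld metal: R_n/Ω = (1/2.0) × 0.6 × 550 × 3.535 × 360 × 10⁻³ = 210 kN.
Base metal (shear rupture): R_n/Ω = (1/2.0) × 0.6 × 490 × 25 × 360 × 10⁻³ = 1323 kN.
Governing: weld metal.

R_n/Ω ≈ 210 kN (weld metal governs)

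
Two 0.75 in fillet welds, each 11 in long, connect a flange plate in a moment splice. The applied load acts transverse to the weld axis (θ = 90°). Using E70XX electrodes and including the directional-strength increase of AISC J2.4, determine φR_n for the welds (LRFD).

φR_n ≈ 551 kips

E70XX → F_EXX = 70 ksi.
t_e = 0.707 × 0.75 = 0.5302 in; A_we = 0.5302 × 22 = 11.67 in².
Directional factor: 1.0 + 0.5 sin^1.5(90°) = 1.5.
F_nw = 0.6 × 70 × 1.5 = 63 ksi.
φR_n = 0.75 × 63 × 11.67 = 551.2 kips.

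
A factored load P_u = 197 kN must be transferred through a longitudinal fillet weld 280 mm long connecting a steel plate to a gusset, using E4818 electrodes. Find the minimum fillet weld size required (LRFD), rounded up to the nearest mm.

w = 5 mm

E48XX → F_EXX = 480 MPa.
Total weld length L = 280 mm.
Required throat t_e = P_u / (φ × 0.6 F_EXX × L) = 197 / (0.75 × 0.6 × 480 × 280 × 10⁻³) = 3.257 mm.
Required leg w = t_e / 0.707 = 4.607 mm → use 5 mm.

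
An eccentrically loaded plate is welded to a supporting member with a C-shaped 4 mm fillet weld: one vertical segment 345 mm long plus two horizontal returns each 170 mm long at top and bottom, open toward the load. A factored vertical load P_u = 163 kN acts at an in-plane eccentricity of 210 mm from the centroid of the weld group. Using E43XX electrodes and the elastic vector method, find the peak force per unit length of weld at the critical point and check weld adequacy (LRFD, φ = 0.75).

E43XX → F_EXX = 430 MPa.
Total weld length L_w = 685 mm. Treat welds as unit-width lines.
Centroid: x̄ = 2×170×85 / 685 = 42.19 mm from the vertical weld.
Polar moment about centroid: J = I_x + I_y = [345³/12 + 2×170×172.5²] + [345×42.19² + 2(170³/12 + 170×42.81²)] = 15600000 mm³.
Direct shear f_v = P/L_w = 163×10³ / 685 = 238 N/mm (vertical).
Torsion M = P·e = 163×10³ × 210 = 34230000 N·mm.
Critical point at (x, y) = (127.8, 172.5) from centroid. f_tx = M·y/J = 378.6 N/mm; f_ty = M·x/J = 280.5 N/mm.
Resultant f_max = √[f_tx² + (f_v + f_ty)²] = √[378.6² + (238 + 280.5)²] = 642 N/mm.
Capacity per unit length: φr_n = 0.75 × 0.6 × 430 × (0.707 × 4) = 547.2 N/mm.
642 > 547.2 → NOT adequate.

f_max ≈ 642 N/mm; NOT adequate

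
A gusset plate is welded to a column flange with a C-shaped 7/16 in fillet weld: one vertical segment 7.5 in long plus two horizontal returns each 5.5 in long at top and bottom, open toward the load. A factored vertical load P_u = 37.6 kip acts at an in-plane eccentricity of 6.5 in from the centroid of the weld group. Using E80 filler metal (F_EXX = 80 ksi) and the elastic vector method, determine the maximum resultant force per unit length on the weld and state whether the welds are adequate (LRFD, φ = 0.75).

Total weld length L_w = 18.5 in. Treat welds as unit-width lines.
Centroid: x̄ = 2×5.5×2.75 / 18.5 = 1.635 in from the vertical weld.
Polar moment about centroid: J = I_x + I_y = [7.5³/12 + 2×5.5×3.75²] + [7.5×1.635² + 2(5.5³/12 + 5.5×1.115²)] = 251.3 in³.
Direct shear f_v = P/L_w = 37.6 / 18.5 = 2.032 kip/in (vertical).
Torsion M = P·e = 37.6 × 6.5 = 244.4 kip·in.
Critical point at (x, y) = (3.865, 3.75) from centroid. f_tx = M·y/J = 3.647 kip/in; f_ty = M·x/J = 3.759 kip/in.
Resultant f_max = √[f_tx² + (f_v + f_ty)²] = √[3.647² + (2.032 + 3.759)²] = 6.844 kip/in.
Capacity per unit length: φr_n = 0.75 × 0.6 × 80 × (0.707 × 0.4375) = 11.14 kip/in.
6.844 ≤ 11.14 → adequate.

f_max ≈ 6.84 kip/in; adequate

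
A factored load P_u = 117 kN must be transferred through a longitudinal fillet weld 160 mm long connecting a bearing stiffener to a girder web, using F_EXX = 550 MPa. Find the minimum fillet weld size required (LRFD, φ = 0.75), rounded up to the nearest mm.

Total weld length L = 160 mm.
Required throat t_e = P_u / (φ × 0.6 F_EXX × L) = 117 / (0.75 × 0.6 × 550 × 160 × 10⁻³) = 2.955 mm.
Required leg w = t_e / 0.707 = 4.179 mm → use 5 mm.

w = 5 mm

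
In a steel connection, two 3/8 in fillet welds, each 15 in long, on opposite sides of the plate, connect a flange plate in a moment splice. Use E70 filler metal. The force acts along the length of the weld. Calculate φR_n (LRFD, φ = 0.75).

φR_n ≈ 251 kips

E70XX → F_EXX = 70 ksi.
Effective throat t_e = 0.707 × 0.375 = 0.2651 in.
Total length L = 30 in; A_we = 0.2651 × 30 = 7.954 in².
F_nw = 0.6 F_EXX = 0.6 × 70 = 42 ksi.
φR_n = 0.75 × 42 × 7.954 = 250.5 kips.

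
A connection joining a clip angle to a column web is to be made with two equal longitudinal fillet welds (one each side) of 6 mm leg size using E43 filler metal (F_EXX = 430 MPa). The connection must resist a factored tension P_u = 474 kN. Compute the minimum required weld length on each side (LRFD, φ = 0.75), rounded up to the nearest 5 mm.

L = 290 mm on each side

Throat t_e = 0.707 × 6 = 4.242 mm.
φr_n = 0.75 × 0.6 × 430 × 4.242 × 10⁻³ = 0.8208 kN/mm.
L_req = P_u / φr_n = 474 / 0.8208 = 577.5 mm total.
Per side: 577.5 / 2 = 288.7 mm.
Round up → use L = 290 mm on each side.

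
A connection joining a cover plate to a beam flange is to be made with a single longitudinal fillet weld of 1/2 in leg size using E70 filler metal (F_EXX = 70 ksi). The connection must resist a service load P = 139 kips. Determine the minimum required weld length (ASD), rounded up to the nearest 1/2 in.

L = 19 in

Throat t_e = 0.707 × 0.5 = 0.3535 in.
r_n/Ω = (0.6 × 70 × 0.3535) / 2.0 = 7.423 kip/in.
L_req = P / (r_n/Ω) = 139 / 7.423 = 18.72 in total.
Round up → use L = 19 in.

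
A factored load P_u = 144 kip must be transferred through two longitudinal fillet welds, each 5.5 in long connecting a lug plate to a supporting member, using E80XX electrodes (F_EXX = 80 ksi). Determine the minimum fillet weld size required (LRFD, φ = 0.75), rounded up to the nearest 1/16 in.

Total weld length L = 11 in.
Required throat t_e = P_u / (φ × 0.6 F_EXX × L) = 144 / (0.75 × 0.6 × 80 × 11) = 0.3636 in.
Required leg w = t_e / 0.707 = 0.5143 in → use 9/16 in.

w = 9/16 in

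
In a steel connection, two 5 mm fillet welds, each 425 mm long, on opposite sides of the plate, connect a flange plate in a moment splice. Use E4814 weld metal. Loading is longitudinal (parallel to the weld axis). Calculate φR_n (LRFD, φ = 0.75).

φR_n ≈ 649 kN

E48XX → F_EXX = 480 MPa.
Effective throat t_e = 0.707 × 5 = 3.535 mm.
Total length L = 850 mm; A_we = 3.535 × 850 = 3005 mm².
F_nw = 0.6 F_EXX = 0.6 × 480 = 288 MPa.
φR_n = 0.75 × 288 × 3005 × 10⁻³ = 649 kN.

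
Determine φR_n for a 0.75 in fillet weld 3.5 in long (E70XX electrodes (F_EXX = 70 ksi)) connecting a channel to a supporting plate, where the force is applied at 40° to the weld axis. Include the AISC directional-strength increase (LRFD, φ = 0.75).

t_e = 0.707 × 0.75 = 0.5302 in; A_we = 0.5302 × 3.5 = 1.856 in².
Directional factor: 1.0 + 0.5 sin^1.5(40°) = 1.258.
F_nw = 0.6 × 70 × 1.258 = 52.82 ksi.
φR_n = 0.75 × 52.82 × 1.856 = 73.52 kip.

φR_n ≈ 73.5 kip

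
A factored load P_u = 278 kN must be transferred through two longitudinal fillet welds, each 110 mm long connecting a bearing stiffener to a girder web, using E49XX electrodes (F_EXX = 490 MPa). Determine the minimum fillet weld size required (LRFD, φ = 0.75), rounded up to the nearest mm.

Total weld length L = 220 mm.
Required throat t_e = P_u / (φ × 0.6 F_EXX × L) = 278 / (0.75 × 0.6 × 490 × 220 × 10⁻³) = 5.731 mm.
Required leg w = t_e / 0.707 = 8.106 mm → use 9 mm.

w = 9 mm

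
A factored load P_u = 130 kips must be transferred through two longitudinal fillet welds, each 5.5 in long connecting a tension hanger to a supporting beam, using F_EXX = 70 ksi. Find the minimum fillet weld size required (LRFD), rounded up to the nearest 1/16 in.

Total weld length L = 11 in.
Required throat t_e = P_u / (φ × 0.6 F_EXX × L) = 130 / (0.75 × 0.6 × 70 × 11) = 0.3752 in.
Required leg w = t_e / 0.707 = 0.5307 in → use 9/16 in.

w = 9/16 in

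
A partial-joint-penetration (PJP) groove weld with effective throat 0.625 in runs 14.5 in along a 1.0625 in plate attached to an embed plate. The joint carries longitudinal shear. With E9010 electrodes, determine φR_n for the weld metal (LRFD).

φR_n ≈ 367 kips

E90XX → F_EXX = 90 ksi.
Effective throat (given) t_e = 0.625 in.
A_we = 0.625 × 14.5 = 9.062 in².
F_nw = 0.6 F_EXX = 54 ksi.
φR_n = 0.75 × 54 × 9.062 = 367 kips.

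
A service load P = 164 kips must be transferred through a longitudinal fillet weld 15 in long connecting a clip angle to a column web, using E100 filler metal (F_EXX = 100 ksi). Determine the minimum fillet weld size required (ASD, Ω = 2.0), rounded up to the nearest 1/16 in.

w = 9/16 in

Total weld length L = 15 in.
Required throat t_e = P × Ω / (0.6 F_EXX × L) = 164 × 2.0 / (0.6 × 100 × 15) = 0.3644 in.
Required leg w = t_e / 0.707 = 0.5155 in → use 9/16 in.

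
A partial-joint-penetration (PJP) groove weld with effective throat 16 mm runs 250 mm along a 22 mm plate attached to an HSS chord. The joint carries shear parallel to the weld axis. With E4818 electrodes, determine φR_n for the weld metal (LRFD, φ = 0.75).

φR_n ≈ 864 kN

E48XX → F_EXX = 480 MPa.
Effective throat (given) t_e = 16 mm.
A_we = 16 × 250 = 4000 mm².
F_nw = 0.6 F_EXX = 288 MPa.
φR_n = 0.75 × 288 × 4000 × 10⁻³ = 864 kN.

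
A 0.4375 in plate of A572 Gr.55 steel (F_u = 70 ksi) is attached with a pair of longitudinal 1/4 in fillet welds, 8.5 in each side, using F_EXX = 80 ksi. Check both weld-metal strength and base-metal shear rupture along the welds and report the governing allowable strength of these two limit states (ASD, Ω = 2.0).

R_n/Ω ≈ 72.1 kip (weld metal governs)

t_e = 0.707 × 0.25 = 0.1767 in; L = 17 in.
Weld metal: R_n/Ω = (1/2.0) × 0.6 × 80 × 0.1767 × 17 = 72.11 kip.
Base metal (shear rupture): R_n/Ω = (1/2.0) × 0.6 × 70 × 0.4375 × 17 = 156.2 kip.
Governing: weld metal.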